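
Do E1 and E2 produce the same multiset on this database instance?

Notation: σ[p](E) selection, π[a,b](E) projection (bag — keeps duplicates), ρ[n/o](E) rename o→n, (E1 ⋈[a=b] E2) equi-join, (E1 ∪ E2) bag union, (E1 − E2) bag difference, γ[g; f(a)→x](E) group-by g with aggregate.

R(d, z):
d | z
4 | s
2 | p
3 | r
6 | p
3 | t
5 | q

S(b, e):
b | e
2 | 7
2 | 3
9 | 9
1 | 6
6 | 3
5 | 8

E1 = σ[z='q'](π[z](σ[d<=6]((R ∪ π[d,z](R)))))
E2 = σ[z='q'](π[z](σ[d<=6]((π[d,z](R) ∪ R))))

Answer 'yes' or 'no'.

E1 row counts bottom-up:
  R → 6
  R → 6
  π[d,z](R) → 6
  (R ∪ π[d,z](R)) → 12
  σ[d<=6]((R ∪ π[d,z](R))) → 12
  π[z](σ[d<=6]((R ∪ π[d,z](R)))) → 12
  σ[z='q'](π[z](σ[d<=6]((R ∪ π[d,z](R))))) → 2
E2 row counts bottom-up:
  R → 6
  π[d,z](R) → 6
  R → 6
  (π[d,z](R) ∪ R) → 12
  σ[d<=6]((π[d,z](R) ∪ R)) → 12
  π[z](σ[d<=6]((π[d,z](R) ∪ R))) → 12
  σ[z='q'](π[z](σ[d<=6]((π[d,z](R) ∪ R)))) → 2

E1 and E2 produce the same multiset:
z
q
q

yes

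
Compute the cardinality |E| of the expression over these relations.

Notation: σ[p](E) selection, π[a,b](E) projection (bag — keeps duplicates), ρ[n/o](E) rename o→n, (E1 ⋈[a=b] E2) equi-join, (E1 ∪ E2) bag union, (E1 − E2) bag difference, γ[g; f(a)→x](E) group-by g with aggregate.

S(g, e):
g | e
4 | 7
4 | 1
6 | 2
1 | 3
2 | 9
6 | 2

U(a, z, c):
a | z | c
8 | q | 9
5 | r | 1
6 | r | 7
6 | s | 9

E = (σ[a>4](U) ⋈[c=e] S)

Stepwise |·|:
  U → 4
  σ[a>4](U) → 4
  S → 6
  (σ[a>4](U) ⋈[c=e] S) → 4

|E| = 4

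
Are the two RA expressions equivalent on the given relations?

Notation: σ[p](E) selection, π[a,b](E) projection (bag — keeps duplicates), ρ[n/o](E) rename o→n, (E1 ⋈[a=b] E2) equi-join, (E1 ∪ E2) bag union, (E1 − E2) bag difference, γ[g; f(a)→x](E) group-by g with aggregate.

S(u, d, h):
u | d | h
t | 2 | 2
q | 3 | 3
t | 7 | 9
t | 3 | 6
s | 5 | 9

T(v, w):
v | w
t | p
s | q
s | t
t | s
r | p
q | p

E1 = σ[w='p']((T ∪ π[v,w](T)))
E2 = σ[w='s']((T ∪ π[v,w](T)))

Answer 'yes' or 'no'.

E1 row counts bottom-up:
  T → 6
  T → 6
  π[v,w](T) → 6
  (T ∪ π[v,w](T)) → 12
  σ[w='p']((T ∪ π[v,w](T))) → 6
E2 row counts bottom-up:
  T → 6
  T → 6
  π[v,w](T) → 6
  (T ∪ π[v,w](T)) → 12
  σ[w='s']((T ∪ π[v,w](T))) → 2

E1 result:
v | w
q | p
q | p
r | p
r | p
t | p
t | p
E2 result:
v | w
t | s
t | s
Witness: ('r', 'p') appears 2× in E1 but 0× in E2.

no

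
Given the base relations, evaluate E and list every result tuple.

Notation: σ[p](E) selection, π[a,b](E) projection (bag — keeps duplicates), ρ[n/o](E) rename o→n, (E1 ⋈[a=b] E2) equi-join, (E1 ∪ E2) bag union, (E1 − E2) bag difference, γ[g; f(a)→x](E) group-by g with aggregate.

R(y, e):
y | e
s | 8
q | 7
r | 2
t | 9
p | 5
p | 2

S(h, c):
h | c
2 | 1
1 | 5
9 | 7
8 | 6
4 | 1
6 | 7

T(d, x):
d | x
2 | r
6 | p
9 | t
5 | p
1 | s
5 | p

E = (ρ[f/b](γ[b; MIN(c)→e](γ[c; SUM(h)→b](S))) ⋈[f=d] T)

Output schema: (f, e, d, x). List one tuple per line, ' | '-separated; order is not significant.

Row counts bottom-up:
  S → 6
  γ[c; SUM(h)→b](S) → 4
  γ[b; MIN(c)→e](γ[c; SUM(h)→b](S)) → 4
  ρ[f/b](γ[b; MIN(c)→e](γ[c; SUM(h)→b](S))) → 4
  T → 6
  (ρ[f/b](γ[b; MIN(c)→e](γ[c; SUM(h)→b](S))) ⋈[f=d] T) → 2

== RESULT ==
f | e | d | x
1 | 5 | 1 | s
6 | 1 | 6 | p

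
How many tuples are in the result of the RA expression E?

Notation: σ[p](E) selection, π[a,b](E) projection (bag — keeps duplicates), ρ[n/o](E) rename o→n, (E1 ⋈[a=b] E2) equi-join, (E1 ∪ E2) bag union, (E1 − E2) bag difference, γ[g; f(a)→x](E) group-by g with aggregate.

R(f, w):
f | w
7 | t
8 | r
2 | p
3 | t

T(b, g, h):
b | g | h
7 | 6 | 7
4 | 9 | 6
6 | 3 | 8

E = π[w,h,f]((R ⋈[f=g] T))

Stepwise |·|:
  R → 4
  T → 3
  (R ⋈[f=g] T) → 1
  π[w,h,f]((R ⋈[f=g] T)) → 1

|E| = 1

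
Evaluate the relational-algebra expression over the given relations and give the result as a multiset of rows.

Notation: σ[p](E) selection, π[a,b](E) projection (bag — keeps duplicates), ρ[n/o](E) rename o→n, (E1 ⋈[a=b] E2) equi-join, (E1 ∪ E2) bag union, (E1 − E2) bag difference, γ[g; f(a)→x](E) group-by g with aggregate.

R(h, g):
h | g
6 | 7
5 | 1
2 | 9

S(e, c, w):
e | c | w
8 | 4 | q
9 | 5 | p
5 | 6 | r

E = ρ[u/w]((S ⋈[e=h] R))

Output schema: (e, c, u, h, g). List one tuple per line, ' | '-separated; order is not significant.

Row counts bottom-up:
  S → 3
  R → 3
  (S ⋈[e=h] R) → 1
  ρ[u/w]((S ⋈[e=h] R)) → 1

== RESULT ==
e | c | u | h | g
5 | 6 | r | 5 | 1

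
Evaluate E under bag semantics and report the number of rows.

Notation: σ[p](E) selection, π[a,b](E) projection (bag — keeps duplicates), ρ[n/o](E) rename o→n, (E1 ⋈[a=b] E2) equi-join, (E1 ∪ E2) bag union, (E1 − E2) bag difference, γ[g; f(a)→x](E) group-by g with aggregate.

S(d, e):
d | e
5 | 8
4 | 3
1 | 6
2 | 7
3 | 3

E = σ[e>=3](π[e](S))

Subexpression sizes:
  S → 5
  π[e](S) → 5
  σ[e>=3](π[e](S)) → 5

|E| = 5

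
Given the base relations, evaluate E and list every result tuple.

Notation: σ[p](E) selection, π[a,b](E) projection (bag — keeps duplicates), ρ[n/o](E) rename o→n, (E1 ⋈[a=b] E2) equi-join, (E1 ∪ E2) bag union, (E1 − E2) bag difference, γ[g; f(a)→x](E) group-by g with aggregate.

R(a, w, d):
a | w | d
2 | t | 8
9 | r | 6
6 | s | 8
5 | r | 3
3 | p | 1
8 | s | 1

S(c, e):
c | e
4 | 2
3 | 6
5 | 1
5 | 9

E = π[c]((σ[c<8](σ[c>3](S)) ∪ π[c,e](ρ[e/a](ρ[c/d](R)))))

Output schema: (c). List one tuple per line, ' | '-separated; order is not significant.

Stepwise |·|:
  S → 4
  σ[c>3](S) → 3
  σ[c<8](σ[c>3](S)) → 3
  R → 6
  ρ[c/d](R) → 6
  ρ[e/a](ρ[c/d](R)) → 6
  π[c,e](ρ[e/a](ρ[c/d](R))) → 6
  (σ[c<8](σ[c>3](S)) ∪ π[c,e](ρ[e/a](ρ[c/d](R)))) → 9
  π[c]((σ[c<8](σ[c>3](S)) ∪ π[c,e](ρ[e/a](ρ[c/d](R))))) → 9

== RESULT ==
c
1
1
3
4
5
5
6
8
8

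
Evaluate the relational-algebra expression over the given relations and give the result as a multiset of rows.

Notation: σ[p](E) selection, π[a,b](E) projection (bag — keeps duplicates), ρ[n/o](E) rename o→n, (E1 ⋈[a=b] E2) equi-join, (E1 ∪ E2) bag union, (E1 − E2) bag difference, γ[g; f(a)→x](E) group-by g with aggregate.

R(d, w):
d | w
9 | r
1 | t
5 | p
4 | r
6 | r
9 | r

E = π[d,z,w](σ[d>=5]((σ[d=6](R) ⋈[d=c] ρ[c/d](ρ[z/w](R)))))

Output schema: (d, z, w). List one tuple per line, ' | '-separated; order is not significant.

Row counts bottom-up:
  R → 6
  σ[d=6](R) → 1
  R → 6
  ρ[z/w](R) → 6
  ρ[c/d](ρ[z/w](R)) → 6
  (σ[d=6](R) ⋈[d=c] ρ[c/d](ρ[z/w](R))) → 1
  σ[d>=5]((σ[d=6](R) ⋈[d=c] ρ[c/d](ρ[z/w](R)))) → 1
  π[d,z,w](σ[d>=5]((σ[d=6](R) ⋈[d=c] ρ[c/d](ρ[z/w](R))))) → 1

== RESULT ==
d | z | w
6 | r | r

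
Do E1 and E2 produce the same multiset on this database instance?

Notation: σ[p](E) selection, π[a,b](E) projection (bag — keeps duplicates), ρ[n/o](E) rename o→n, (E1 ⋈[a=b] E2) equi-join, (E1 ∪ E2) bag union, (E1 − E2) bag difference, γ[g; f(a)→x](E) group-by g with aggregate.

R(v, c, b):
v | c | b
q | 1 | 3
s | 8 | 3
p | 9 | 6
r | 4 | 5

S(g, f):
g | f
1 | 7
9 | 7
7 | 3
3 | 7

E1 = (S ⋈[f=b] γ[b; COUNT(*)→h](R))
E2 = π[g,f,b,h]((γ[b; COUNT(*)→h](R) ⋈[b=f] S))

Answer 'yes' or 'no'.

E1 row counts bottom-up:
  S → 4
  R → 4
  γ[b; COUNT(*)→h](R) → 3
  (S ⋈[f=b] γ[b; COUNT(*)→h](R)) → 1
E2 row counts bottom-up:
  R → 4
  γ[b; COUNT(*)→h](R) → 3
  S → 4
  (γ[b; COUNT(*)→h](R) ⋈[b=f] S) → 1
  π[g,f,b,h]((γ[b; COUNT(*)→h](R) ⋈[b=f] S)) → 1

E1 and E2 produce the same multiset:
g | f | b | h
7 | 3 | 3 | 2

yes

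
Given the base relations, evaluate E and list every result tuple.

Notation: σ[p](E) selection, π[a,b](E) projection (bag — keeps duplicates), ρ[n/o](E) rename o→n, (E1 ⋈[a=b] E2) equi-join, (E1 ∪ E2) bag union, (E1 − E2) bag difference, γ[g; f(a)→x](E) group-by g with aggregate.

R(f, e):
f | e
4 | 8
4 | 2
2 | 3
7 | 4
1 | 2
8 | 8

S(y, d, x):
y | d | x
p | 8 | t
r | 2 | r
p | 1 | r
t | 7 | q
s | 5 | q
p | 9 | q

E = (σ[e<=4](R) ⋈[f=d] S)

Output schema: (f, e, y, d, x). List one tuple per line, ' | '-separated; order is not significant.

Subexpression sizes:
  R → 6
  σ[e<=4](R) → 4
  S → 6
  (σ[e<=4](R) ⋈[f=d] S) → 3

== RESULT ==
f | e | y | d | x
1 | 2 | p | 1 | r
2 | 3 | r | 2 | r
7 | 4 | t | 7 | q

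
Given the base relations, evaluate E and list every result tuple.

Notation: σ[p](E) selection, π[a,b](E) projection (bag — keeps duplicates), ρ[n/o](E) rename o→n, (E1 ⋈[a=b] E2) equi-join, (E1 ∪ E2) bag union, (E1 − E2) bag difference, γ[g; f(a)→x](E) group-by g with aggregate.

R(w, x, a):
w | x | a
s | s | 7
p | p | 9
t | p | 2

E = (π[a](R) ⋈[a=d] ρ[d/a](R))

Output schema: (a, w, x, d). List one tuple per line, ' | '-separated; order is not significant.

Subexpression sizes:
  R → 3
  π[a](R) → 3
  R → 3
  ρ[d/a](R) → 3
  (π[a](R) ⋈[a=d] ρ[d/a](R)) → 3

== RESULT ==
a | w | x | d
2 | t | p | 2
7 | s | s | 7
9 | p | p | 9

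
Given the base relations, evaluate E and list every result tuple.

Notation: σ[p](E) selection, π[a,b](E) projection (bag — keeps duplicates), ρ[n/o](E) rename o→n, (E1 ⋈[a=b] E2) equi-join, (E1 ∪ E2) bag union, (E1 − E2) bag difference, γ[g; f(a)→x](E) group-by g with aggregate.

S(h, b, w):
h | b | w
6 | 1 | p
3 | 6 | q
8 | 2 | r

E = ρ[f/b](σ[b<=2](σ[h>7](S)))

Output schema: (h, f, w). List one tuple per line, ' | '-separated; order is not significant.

Stepwise |·|:
  S → 3
  σ[h>7](S) → 1
  σ[b<=2](σ[h>7](S)) → 1
  ρ[f/b](σ[b<=2](σ[h>7](S))) → 1

== RESULT ==
h | f | w
8 | 2 | r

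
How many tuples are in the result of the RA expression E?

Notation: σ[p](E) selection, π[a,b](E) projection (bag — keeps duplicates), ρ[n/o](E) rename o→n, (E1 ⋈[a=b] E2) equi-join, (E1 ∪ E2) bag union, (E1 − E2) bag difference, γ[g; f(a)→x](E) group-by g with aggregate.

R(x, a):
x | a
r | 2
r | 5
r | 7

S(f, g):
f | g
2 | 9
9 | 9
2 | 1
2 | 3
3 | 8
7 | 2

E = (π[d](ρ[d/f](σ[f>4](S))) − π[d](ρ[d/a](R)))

Row counts bottom-up:
  S → 6
  σ[f>4](S) → 2
  ρ[d/f](σ[f>4](S)) → 2
  π[d](ρ[d/f](σ[f>4](S))) → 2
  R → 3
  ρ[d/a](R) → 3
  π[d](ρ[d/a](R)) → 3
  (π[d](ρ[d/f](σ[f>4](S))) − π[d](ρ[d/a](R))) → 1

|E| = 1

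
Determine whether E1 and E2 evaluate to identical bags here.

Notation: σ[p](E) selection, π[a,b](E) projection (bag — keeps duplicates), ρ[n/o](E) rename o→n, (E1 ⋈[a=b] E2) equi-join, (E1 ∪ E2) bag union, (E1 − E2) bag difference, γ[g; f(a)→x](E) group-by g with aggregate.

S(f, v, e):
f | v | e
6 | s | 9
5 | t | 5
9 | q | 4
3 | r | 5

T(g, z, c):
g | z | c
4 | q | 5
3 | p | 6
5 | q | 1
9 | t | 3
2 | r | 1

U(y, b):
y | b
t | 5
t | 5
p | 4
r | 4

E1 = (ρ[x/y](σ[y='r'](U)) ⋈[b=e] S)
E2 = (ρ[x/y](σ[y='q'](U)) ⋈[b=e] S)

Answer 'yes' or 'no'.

E1 per-node cardinality:
  U → 4
  σ[y='r'](U) → 1
  ρ[x/y](σ[y='r'](U)) → 1
  S → 4
  (ρ[x/y](σ[y='r'](U)) ⋈[b=e] S) → 1
E2 per-node cardinality:
  U → 4
  σ[y='q'](U) → 0
  ρ[x/y](σ[y='q'](U)) → 0
  S → 4
  (ρ[x/y](σ[y='q'](U)) ⋈[b=e] S) → 0

E1 result:
x | b | f | v | e
r | 4 | 9 | q | 4
E2 result:
x | b | f | v | e
(0 rows)
Witness: ('r', 4, 9, 'q', 4) appears 1× in E1 but 0× in E2.

no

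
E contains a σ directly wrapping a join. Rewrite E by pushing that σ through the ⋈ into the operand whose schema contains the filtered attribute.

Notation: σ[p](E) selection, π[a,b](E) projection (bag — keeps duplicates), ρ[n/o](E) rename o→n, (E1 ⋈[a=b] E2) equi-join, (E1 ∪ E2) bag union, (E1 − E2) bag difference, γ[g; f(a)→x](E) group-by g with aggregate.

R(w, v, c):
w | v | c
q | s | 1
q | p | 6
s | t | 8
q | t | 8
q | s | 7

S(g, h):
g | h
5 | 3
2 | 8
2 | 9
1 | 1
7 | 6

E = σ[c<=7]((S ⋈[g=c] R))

σ filters on c, owned by the right side.
E' = (S ⋈[g=c] σ[c<=7](R))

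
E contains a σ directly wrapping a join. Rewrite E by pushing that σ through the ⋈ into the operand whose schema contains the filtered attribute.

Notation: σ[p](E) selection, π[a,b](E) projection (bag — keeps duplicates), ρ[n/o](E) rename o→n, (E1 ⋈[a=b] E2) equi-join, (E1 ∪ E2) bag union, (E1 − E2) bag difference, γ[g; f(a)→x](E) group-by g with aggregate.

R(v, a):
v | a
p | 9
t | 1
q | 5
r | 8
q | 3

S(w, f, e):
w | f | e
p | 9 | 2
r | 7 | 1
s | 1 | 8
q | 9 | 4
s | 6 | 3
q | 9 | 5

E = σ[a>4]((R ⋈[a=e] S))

σ filters on a, owned by the left side.
E' = (σ[a>4](R) ⋈[a=e] S)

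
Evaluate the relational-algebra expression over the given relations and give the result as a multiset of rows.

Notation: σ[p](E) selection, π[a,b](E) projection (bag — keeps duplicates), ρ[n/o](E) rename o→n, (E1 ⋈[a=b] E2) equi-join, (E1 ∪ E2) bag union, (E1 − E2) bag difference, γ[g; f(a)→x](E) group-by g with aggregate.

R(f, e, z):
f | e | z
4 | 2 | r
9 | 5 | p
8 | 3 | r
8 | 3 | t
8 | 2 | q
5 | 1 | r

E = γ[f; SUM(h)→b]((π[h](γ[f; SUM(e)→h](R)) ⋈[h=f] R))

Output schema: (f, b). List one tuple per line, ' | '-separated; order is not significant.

Per-node cardinality:
  R → 6
  γ[f; SUM(e)→h](R) → 4
  π[h](γ[f; SUM(e)→h](R)) → 4
  R → 6
  (π[h](γ[f; SUM(e)→h](R)) ⋈[h=f] R) → 4
  γ[f; SUM(h)→b]((π[h](γ[f; SUM(e)→h](R)) ⋈[h=f] R)) → 2

== RESULT ==
f | b
5 | 5
8 | 24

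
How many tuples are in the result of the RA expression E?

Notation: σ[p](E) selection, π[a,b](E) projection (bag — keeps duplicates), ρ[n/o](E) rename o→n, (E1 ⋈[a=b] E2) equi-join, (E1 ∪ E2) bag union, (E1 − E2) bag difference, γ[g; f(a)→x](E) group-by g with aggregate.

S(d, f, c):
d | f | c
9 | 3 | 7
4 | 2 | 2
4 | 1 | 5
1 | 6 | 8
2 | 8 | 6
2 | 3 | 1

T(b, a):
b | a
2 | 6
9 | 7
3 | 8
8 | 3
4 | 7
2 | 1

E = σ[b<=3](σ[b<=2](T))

Row counts bottom-up:
  T → 6
  σ[b<=2](T) → 2
  σ[b<=3](σ[b<=2](T)) → 2

|E| = 2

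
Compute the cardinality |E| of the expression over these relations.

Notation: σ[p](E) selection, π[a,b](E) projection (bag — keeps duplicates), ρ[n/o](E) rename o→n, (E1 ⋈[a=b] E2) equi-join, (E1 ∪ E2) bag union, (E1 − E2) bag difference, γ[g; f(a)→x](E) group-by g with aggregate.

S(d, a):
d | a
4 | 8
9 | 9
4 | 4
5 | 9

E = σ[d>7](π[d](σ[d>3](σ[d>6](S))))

Subexpression sizes:
  S → 4
  σ[d>6](S) → 1
  σ[d>3](σ[d>6](S)) → 1
  π[d](σ[d>3](σ[d>6](S))) → 1
  σ[d>7](π[d](σ[d>3](σ[d>6](S)))) → 1

|E| = 1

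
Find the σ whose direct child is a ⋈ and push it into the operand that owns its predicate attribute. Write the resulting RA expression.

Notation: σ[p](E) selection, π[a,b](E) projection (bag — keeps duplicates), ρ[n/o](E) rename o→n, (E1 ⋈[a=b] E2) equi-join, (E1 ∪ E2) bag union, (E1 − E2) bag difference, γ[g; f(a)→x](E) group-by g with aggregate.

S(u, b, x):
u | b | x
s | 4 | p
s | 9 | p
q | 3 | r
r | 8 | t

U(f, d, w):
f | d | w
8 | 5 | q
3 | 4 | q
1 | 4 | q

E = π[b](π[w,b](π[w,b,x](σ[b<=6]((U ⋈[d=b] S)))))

σ filters on b, owned by the right side.
E' = π[b](π[w,b](π[w,b,x]((U ⋈[d=b] σ[b<=6](S)))))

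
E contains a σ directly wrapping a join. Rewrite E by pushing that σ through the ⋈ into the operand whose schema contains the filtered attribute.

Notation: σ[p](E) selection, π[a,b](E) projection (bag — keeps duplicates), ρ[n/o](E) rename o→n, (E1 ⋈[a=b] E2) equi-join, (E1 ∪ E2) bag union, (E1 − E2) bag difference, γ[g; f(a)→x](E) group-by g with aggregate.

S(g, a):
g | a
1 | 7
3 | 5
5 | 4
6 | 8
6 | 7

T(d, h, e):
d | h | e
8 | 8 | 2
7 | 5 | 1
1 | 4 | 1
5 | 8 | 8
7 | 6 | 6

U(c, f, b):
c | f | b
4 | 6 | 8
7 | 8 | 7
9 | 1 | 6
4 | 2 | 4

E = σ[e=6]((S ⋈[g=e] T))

σ filters on e, owned by the right side.
E' = (S ⋈[g=e] σ[e=6](T))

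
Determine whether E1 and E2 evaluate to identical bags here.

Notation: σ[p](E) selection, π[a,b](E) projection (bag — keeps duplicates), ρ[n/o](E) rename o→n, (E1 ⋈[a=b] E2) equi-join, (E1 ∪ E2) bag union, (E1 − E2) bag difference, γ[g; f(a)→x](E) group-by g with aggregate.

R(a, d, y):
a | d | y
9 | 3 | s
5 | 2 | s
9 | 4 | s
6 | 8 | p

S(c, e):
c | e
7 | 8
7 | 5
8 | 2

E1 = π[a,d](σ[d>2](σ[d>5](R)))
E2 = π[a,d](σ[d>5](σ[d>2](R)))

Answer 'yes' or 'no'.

E1 stepwise |·|:
  R → 4
  σ[d>5](R) → 1
  σ[d>2](σ[d>5](R)) → 1
  π[a,d](σ[d>2](σ[d>5](R))) → 1
E2 stepwise |·|:
  R → 4
  σ[d>2](R) → 3
  σ[d>5](σ[d>2](R)) → 1
  π[a,d](σ[d>5](σ[d>2](R))) → 1

E1 and E2 produce the same multiset:
a | d
6 | 8

yes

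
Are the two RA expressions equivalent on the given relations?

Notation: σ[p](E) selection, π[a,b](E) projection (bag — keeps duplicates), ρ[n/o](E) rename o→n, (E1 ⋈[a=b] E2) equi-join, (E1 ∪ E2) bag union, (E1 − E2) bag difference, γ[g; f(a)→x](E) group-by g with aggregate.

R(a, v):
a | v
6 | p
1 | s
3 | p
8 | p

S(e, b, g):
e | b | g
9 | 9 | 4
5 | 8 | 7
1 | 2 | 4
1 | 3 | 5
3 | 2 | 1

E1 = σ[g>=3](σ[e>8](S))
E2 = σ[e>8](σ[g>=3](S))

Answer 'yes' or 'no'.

E1 stepwise |·|:
  S → 5
  σ[e>8](S) → 1
  σ[g>=3](σ[e>8](S)) → 1
E2 stepwise |·|:
  S → 5
  σ[g>=3](S) → 4
  σ[e>8](σ[g>=3](S)) → 1

E1 and E2 produce the same multiset:
e | b | g
9 | 9 | 4

yes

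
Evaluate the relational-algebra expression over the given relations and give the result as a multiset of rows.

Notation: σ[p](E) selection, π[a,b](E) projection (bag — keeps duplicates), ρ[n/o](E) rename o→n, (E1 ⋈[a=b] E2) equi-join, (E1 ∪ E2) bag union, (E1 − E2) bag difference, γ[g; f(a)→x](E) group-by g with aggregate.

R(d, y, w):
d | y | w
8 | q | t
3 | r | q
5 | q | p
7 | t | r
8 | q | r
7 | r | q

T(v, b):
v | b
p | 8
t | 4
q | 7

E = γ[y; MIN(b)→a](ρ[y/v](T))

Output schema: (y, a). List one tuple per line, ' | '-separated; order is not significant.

Stepwise |·|:
  T → 3
  ρ[y/v](T) → 3
  γ[y; MIN(b)→a](ρ[y/v](T)) → 3

== RESULT ==
y | a
p | 8
q | 7
t | 4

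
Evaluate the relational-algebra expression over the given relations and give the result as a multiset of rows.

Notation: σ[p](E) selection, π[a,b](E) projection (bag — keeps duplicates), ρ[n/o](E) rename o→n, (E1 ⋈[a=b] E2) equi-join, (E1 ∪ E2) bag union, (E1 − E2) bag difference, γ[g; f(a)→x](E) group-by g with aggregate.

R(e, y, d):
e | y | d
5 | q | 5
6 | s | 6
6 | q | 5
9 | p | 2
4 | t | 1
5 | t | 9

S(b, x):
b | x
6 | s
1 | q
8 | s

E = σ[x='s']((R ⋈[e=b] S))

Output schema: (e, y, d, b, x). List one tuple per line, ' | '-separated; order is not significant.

Per-node cardinality:
  R → 6
  S → 3
  (R ⋈[e=b] S) → 2
  σ[x='s']((R ⋈[e=b] S)) → 2

== RESULT ==
e | y | d | b | x
6 | q | 5 | 6 | s
6 | s | 6 | 6 | s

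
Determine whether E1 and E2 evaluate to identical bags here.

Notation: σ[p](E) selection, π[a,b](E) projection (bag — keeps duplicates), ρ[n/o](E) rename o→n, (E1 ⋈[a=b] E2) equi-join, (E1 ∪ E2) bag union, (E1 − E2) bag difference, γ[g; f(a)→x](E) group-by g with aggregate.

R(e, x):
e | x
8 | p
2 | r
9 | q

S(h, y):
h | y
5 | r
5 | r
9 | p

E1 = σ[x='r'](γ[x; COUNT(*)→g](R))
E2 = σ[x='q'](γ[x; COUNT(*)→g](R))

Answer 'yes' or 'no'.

E1 subexpression sizes:
  R → 3
  γ[x; COUNT(*)→g](R) → 3
  σ[x='r'](γ[x; COUNT(*)→g](R)) → 1
E2 subexpression sizes:
  R → 3
  γ[x; COUNT(*)→g](R) → 3
  σ[x='q'](γ[x; COUNT(*)→g](R)) → 1

E1 result:
x | g
r | 1
E2 result:
x | g
q | 1
Witness: ('r', 1) appears 1× in E1 but 0× in E2.

no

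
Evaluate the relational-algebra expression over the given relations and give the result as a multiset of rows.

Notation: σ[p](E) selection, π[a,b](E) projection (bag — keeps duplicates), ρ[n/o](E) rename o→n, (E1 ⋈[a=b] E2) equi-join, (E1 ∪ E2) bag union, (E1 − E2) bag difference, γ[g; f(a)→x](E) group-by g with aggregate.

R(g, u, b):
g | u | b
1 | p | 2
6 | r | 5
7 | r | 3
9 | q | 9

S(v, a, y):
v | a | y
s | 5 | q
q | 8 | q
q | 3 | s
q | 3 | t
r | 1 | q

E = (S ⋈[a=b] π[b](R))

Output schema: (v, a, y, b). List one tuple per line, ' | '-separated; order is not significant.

Row counts bottom-up:
  S → 5
  R → 4
  π[b](R) → 4
  (S ⋈[a=b] π[b](R)) → 3

== RESULT ==
v | a | y | b
q | 3 | s | 3
q | 3 | t | 3
s | 5 | q | 5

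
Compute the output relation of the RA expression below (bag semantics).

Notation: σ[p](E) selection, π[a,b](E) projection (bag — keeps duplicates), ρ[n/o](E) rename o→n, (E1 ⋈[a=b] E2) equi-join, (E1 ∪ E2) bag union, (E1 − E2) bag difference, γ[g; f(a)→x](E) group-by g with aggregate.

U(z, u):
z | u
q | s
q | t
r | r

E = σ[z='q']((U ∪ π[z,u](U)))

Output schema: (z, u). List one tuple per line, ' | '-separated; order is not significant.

Per-node cardinality:
  U → 3
  U → 3
  π[z,u](U) → 3
  (U ∪ π[z,u](U)) → 6
  σ[z='q']((U ∪ π[z,u](U))) → 4

== RESULT ==
z | u
q | s
q | s
q | t
q | t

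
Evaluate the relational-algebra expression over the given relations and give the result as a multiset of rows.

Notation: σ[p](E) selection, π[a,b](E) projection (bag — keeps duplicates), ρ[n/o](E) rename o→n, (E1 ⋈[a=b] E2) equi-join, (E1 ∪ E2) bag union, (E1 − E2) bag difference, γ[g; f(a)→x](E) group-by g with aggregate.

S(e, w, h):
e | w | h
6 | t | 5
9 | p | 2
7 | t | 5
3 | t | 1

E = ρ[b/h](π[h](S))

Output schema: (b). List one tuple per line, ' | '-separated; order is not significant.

Row counts bottom-up:
  S → 4
  π[h](S) → 4
  ρ[b/h](π[h](S)) → 4

== RESULT ==
b
1
2
5
5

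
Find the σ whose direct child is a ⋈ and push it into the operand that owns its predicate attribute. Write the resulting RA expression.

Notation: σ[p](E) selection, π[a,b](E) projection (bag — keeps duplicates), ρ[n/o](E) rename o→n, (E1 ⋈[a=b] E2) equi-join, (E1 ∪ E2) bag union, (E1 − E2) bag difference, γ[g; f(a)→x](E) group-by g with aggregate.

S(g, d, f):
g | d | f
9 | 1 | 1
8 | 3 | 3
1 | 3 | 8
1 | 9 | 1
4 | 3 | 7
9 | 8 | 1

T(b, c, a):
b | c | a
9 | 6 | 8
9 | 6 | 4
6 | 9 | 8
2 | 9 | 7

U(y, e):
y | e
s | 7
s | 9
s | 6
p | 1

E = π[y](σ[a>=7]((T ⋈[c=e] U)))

σ filters on a, owned by the left side.
E' = π[y]((σ[a>=7](T) ⋈[c=e] U))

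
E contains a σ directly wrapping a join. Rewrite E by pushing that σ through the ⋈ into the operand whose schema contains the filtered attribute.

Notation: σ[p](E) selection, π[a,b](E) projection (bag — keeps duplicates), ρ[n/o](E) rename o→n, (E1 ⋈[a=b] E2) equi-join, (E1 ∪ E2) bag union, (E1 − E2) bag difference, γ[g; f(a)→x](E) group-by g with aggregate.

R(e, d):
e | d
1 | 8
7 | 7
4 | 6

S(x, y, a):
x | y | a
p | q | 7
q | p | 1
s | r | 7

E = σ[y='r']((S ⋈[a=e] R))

σ filters on y, owned by the left side.
E' = (σ[y='r'](S) ⋈[a=e] R)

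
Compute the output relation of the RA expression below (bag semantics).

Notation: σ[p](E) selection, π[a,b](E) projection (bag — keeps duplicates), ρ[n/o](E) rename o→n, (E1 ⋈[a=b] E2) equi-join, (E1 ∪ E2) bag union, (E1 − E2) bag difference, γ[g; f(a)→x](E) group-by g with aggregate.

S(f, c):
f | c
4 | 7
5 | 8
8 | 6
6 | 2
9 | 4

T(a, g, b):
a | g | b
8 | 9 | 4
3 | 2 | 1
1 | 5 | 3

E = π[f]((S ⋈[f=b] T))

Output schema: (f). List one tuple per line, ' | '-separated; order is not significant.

Row counts bottom-up:
  S → 5
  T → 3
  (S ⋈[f=b] T) → 1
  π[f]((S ⋈[f=b] T)) → 1

== RESULT ==
f
4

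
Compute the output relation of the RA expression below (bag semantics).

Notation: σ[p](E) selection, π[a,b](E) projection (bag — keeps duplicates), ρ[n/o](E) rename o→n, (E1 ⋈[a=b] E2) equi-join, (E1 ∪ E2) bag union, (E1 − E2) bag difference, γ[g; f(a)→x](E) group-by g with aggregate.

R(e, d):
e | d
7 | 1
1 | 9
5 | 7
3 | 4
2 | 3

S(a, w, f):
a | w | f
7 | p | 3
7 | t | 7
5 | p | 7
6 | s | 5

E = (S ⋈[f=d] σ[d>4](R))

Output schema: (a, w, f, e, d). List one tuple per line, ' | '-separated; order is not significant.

Row counts bottom-up:
  S → 4
  R → 5
  σ[d>4](R) → 2
  (S ⋈[f=d] σ[d>4](R)) → 2

== RESULT ==
a | w | f | e | d
5 | p | 7 | 5 | 7
7 | t | 7 | 5 | 7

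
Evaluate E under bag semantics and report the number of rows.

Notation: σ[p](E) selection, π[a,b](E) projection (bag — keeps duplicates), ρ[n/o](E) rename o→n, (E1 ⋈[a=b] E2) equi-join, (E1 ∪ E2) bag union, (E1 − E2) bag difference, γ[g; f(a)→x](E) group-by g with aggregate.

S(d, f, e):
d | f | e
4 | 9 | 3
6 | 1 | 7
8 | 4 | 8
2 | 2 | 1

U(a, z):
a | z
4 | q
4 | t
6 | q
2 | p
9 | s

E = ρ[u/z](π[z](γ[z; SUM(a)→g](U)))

Per-node cardinality:
  U → 5
  γ[z; SUM(a)→g](U) → 4
  π[z](γ[z; SUM(a)→g](U)) → 4
  ρ[u/z](π[z](γ[z; SUM(a)→g](U))) → 4

|E| = 4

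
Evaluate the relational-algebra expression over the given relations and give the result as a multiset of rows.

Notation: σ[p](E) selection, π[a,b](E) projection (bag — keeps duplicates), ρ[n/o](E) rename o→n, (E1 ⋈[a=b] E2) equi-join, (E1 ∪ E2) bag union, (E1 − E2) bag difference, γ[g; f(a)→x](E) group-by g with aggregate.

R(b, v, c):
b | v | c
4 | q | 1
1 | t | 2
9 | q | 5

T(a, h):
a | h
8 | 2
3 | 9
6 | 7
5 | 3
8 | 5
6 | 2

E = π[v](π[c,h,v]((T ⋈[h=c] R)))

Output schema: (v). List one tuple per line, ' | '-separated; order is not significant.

Per-node cardinality:
  T → 6
  R → 3
  (T ⋈[h=c] R) → 3
  π[c,h,v]((T ⋈[h=c] R)) → 3
  π[v](π[c,h,v]((T ⋈[h=c] R))) → 3

== RESULT ==
v
q
t
t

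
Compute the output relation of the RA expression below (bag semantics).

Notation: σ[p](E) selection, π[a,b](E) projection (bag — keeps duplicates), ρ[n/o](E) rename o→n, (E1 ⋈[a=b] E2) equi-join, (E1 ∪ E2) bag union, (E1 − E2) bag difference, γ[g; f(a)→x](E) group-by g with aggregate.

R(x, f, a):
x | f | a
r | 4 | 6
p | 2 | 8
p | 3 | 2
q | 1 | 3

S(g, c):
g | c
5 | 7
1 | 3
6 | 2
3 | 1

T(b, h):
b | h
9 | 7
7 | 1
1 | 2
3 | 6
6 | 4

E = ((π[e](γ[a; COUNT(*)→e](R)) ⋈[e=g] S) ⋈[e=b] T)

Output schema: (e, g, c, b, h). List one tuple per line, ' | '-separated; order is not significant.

Subexpression sizes:
  R → 4
  γ[a; COUNT(*)→e](R) → 4
  π[e](γ[a; COUNT(*)→e](R)) → 4
  S → 4
  (π[e](γ[a; COUNT(*)→e](R)) ⋈[e=g] S) → 4
  T → 5
  ((π[e](γ[a; COUNT(*)→e](R)) ⋈[e=g] S) ⋈[e=b] T) → 4

== RESULT ==
e | g | c | b | h
1 | 1 | 3 | 1 | 2
1 | 1 | 3 | 1 | 2
1 | 1 | 3 | 1 | 2
1 | 1 | 3 | 1 | 2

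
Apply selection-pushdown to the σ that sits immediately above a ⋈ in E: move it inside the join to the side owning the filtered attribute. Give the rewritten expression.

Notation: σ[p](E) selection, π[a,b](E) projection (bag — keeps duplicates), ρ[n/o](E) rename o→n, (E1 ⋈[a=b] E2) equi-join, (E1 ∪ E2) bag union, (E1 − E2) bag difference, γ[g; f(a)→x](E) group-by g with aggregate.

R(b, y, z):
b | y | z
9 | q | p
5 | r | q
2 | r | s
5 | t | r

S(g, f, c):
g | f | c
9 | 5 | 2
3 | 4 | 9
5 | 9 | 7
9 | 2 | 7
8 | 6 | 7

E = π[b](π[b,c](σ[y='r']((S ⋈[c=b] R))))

σ filters on y, owned by the right side.
E' = π[b](π[b,c]((S ⋈[c=b] σ[y='r'](R))))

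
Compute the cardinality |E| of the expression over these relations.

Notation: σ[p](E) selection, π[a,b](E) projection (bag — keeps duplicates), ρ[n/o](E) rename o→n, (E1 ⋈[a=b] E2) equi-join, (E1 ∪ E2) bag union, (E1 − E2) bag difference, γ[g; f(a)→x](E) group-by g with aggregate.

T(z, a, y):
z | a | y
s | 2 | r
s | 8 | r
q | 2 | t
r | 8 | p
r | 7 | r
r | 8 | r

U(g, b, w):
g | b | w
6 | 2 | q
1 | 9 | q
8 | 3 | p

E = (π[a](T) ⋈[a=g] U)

Subexpression sizes:
  T → 6
  π[a](T) → 6
  U → 3
  (π[a](T) ⋈[a=g] U) → 3

|E| = 3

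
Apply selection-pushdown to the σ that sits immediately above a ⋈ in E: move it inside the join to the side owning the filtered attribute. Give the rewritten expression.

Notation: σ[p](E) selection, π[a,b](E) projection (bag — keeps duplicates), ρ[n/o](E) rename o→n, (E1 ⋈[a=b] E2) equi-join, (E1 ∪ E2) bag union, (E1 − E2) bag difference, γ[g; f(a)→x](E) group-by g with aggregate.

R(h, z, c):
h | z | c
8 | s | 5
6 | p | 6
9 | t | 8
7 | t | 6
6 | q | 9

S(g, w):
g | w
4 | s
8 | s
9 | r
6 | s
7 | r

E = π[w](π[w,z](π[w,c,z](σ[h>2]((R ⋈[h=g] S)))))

σ filters on h, owned by the left side.
E' = π[w](π[w,z](π[w,c,z]((σ[h>2](R) ⋈[h=g] S))))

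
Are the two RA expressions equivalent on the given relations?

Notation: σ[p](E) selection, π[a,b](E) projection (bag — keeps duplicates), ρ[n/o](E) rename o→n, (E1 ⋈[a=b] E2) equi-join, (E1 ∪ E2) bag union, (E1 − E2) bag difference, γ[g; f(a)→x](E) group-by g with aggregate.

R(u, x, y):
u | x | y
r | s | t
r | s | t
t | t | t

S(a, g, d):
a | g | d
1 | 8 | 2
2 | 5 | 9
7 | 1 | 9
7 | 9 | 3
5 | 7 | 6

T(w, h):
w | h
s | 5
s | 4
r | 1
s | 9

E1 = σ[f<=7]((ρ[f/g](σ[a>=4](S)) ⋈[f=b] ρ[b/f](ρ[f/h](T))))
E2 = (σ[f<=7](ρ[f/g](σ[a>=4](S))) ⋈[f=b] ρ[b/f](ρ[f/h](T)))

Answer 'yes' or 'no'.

E1 per-node cardinality:
  S → 5
  σ[a>=4](S) → 3
  ρ[f/g](σ[a>=4](S)) → 3
  T → 4
  ρ[f/h](T) → 4
  ρ[b/f](ρ[f/h](T)) → 4
  (ρ[f/g](σ[a>=4](S)) ⋈[f=b] ρ[b/f](ρ[f/h](T))) → 2
  σ[f<=7]((ρ[f/g](σ[a>=4](S)) ⋈[f=b] ρ[b/f](ρ[f/h](T)))) → 1
E2 per-node cardinality:
  S → 5
  σ[a>=4](S) → 3
  ρ[f/g](σ[a>=4](S)) → 3
  σ[f<=7](ρ[f/g](σ[a>=4](S))) → 2
  T → 4
  ρ[f/h](T) → 4
  ρ[b/f](ρ[f/h](T)) → 4
  (σ[f<=7](ρ[f/g](σ[a>=4](S))) ⋈[f=b] ρ[b/f](ρ[f/h](T))) → 1

E1 and E2 produce the same multiset:
a | f | d | w | b
7 | 1 | 9 | r | 1

yes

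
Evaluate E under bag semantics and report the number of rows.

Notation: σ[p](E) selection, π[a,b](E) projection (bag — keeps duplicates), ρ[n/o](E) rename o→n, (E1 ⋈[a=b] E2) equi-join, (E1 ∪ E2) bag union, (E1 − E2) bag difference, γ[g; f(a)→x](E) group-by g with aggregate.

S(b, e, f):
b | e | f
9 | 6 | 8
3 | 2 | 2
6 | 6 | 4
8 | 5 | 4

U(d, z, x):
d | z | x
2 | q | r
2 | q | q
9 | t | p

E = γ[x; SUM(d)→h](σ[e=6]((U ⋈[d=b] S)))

Per-node cardinality:
  U → 3
  S → 4
  (U ⋈[d=b] S) → 1
  σ[e=6]((U ⋈[d=b] S)) → 1
  γ[x; SUM(d)→h](σ[e=6]((U ⋈[d=b] S))) → 1

|E| = 1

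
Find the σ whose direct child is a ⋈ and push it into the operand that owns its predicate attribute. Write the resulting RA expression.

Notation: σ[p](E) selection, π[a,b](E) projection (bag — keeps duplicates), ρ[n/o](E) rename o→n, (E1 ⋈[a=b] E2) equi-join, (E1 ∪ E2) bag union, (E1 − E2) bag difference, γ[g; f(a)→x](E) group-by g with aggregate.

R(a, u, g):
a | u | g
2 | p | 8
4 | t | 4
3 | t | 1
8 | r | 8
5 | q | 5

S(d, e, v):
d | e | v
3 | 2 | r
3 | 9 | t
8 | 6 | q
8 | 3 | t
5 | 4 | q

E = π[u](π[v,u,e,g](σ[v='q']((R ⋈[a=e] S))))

σ filters on v, owned by the right side.
E' = π[u](π[v,u,e,g]((R ⋈[a=e] σ[v='q'](S))))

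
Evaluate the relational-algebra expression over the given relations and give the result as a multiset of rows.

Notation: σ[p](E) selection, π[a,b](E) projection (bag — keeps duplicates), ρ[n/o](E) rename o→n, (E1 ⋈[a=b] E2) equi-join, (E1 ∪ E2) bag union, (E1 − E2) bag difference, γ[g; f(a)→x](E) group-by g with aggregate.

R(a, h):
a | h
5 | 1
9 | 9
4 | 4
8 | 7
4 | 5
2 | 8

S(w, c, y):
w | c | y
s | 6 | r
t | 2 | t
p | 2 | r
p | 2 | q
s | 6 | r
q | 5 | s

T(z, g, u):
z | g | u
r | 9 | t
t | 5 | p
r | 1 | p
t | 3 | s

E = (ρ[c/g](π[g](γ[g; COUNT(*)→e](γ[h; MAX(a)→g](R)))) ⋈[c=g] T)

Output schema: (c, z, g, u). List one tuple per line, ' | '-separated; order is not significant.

Per-node cardinality:
  R → 6
  γ[h; MAX(a)→g](R) → 6
  γ[g; COUNT(*)→e](γ[h; MAX(a)→g](R)) → 5
  π[g](γ[g; COUNT(*)→e](γ[h; MAX(a)→g](R))) → 5
  ρ[c/g](π[g](γ[g; COUNT(*)→e](γ[h; MAX(a)→g](R)))) → 5
  T → 4
  (ρ[c/g](π[g](γ[g; COUNT(*)→e](γ[h; MAX(a)→g](R)))) ⋈[c=g] T) → 2

== RESULT ==
c | z | g | u
5 | t | 5 | p
9 | r | 9 | t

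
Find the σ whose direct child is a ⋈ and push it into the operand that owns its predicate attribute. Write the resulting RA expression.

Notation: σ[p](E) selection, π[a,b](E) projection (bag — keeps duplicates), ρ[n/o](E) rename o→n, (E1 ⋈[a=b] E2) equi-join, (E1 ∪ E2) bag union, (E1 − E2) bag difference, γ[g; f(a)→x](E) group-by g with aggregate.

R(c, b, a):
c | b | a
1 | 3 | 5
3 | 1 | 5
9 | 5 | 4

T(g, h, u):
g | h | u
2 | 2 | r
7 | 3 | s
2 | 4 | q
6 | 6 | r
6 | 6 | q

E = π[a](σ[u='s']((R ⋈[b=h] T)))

σ filters on u, owned by the right side.
E' = π[a]((R ⋈[b=h] σ[u='s'](T)))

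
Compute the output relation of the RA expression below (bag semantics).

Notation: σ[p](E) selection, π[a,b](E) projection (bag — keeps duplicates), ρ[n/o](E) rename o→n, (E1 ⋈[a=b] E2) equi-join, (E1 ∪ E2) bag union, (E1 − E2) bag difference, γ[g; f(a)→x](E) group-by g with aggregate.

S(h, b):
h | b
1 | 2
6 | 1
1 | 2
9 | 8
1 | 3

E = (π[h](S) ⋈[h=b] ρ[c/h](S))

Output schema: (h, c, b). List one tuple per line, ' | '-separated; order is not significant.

Row counts bottom-up:
  S → 5
  π[h](S) → 5
  S → 5
  ρ[c/h](S) → 5
  (π[h](S) ⋈[h=b] ρ[c/h](S)) → 3

== RESULT ==
h | c | b
1 | 6 | 1
1 | 6 | 1
1 | 6 | 1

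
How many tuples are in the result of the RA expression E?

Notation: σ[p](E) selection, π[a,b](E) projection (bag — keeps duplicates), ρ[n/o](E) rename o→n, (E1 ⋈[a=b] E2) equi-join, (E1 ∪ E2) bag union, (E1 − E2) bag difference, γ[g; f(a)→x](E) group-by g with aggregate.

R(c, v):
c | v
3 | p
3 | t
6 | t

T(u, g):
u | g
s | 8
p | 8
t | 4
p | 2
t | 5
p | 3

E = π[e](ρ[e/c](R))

Row counts bottom-up:
  R → 3
  ρ[e/c](R) → 3
  π[e](ρ[e/c](R)) → 3

|E| = 3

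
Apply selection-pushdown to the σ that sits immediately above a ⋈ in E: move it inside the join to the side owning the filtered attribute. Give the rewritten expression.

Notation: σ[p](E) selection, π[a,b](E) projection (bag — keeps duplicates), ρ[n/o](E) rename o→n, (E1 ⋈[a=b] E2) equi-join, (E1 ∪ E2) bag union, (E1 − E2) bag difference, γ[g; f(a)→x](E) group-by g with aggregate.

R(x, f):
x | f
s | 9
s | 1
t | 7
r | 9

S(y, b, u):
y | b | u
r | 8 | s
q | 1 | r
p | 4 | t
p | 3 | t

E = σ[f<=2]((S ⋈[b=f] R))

σ filters on f, owned by the right side.
E' = (S ⋈[b=f] σ[f<=2](R))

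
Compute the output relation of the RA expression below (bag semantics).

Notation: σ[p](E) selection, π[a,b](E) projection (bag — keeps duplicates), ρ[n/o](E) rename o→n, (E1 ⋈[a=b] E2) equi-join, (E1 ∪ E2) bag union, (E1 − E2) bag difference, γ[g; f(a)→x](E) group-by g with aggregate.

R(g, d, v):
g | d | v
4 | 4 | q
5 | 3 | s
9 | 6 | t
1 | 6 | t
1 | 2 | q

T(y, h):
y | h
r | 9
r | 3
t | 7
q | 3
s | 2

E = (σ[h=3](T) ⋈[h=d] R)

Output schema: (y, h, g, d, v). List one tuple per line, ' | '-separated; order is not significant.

Row counts bottom-up:
  T → 5
  σ[h=3](T) → 2
  R → 5
  (σ[h=3](T) ⋈[h=d] R) → 2

== RESULT ==
y | h | g | d | v
q | 3 | 5 | 3 | s
r | 3 | 5 | 3 | s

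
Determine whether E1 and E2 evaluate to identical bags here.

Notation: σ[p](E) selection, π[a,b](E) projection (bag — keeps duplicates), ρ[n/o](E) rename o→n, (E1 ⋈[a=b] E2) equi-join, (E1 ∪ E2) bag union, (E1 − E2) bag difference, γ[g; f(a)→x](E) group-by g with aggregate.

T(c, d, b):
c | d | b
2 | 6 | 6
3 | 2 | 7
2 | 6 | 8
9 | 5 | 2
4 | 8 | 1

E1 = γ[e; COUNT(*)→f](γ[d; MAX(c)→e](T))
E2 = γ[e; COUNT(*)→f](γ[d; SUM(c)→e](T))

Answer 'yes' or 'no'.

E1 row counts bottom-up:
  T → 5
  γ[d; MAX(c)→e](T) → 4
  γ[e; COUNT(*)→f](γ[d; MAX(c)→e](T)) → 4
E2 row counts bottom-up:
  T → 5
  γ[d; SUM(c)→e](T) → 4
  γ[e; COUNT(*)→f](γ[d; SUM(c)→e](T)) → 3

E1 result:
e | f
2 | 1
3 | 1
4 | 1
9 | 1
E2 result:
e | f
3 | 1
4 | 2
9 | 1
Witness: (2, 1) appears 1× in E1 but 0× in E2.

no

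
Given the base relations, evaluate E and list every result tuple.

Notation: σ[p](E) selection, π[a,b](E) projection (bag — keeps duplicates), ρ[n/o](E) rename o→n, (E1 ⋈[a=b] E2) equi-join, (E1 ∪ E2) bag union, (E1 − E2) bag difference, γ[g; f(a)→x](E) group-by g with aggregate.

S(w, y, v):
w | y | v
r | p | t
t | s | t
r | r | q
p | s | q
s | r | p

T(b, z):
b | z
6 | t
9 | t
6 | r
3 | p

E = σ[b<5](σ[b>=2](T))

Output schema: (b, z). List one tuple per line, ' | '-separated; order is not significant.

Subexpression sizes:
  T → 4
  σ[b>=2](T) → 4
  σ[b<5](σ[b>=2](T)) → 1

== RESULT ==
b | z
3 | p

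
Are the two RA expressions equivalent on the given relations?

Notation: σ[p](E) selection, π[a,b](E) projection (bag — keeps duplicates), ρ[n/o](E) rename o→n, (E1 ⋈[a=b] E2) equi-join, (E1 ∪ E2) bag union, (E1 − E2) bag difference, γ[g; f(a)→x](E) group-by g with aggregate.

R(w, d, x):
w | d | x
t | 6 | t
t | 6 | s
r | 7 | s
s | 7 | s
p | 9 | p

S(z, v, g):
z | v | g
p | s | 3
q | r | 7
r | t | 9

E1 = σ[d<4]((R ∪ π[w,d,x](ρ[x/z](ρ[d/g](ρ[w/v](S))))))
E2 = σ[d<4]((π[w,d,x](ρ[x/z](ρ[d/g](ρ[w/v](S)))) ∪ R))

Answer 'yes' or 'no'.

E1 per-node cardinality:
  R → 5
  S → 3
  ρ[w/v](S) → 3
  ρ[d/g](ρ[w/v](S)) → 3
  ρ[x/z](ρ[d/g](ρ[w/v](S))) → 3
  π[w,d,x](ρ[x/z](ρ[d/g](ρ[w/v](S)))) → 3
  (R ∪ π[w,d,x](ρ[x/z](ρ[d/g](ρ[w/v](S))))) → 8
  σ[d<4]((R ∪ π[w,d,x](ρ[x/z](ρ[d/g](ρ[w/v](S)))))) → 1
E2 per-node cardinality:
  S → 3
  ρ[w/v](S) → 3
  ρ[d/g](ρ[w/v](S)) → 3
  ρ[x/z](ρ[d/g](ρ[w/v](S))) → 3
  π[w,d,x](ρ[x/z](ρ[d/g](ρ[w/v](S)))) → 3
  R → 5
  (π[w,d,x](ρ[x/z](ρ[d/g](ρ[w/v](S)))) ∪ R) → 8
  σ[d<4]((π[w,d,x](ρ[x/z](ρ[d/g](ρ[w/v](S)))) ∪ R)) → 1

E1 and E2 produce the same multiset:
w | d | x
s | 3 | p

yes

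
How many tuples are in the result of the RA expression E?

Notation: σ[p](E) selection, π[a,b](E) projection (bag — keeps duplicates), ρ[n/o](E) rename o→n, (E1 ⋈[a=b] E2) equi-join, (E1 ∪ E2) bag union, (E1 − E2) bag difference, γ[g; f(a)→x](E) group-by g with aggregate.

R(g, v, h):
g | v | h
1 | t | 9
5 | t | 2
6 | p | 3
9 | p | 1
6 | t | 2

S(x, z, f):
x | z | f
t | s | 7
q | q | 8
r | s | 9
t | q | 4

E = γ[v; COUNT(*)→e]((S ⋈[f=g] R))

Per-node cardinality:
  S → 4
  R → 5
  (S ⋈[f=g] R) → 1
  γ[v; COUNT(*)→e]((S ⋈[f=g] R)) → 1

|E| = 1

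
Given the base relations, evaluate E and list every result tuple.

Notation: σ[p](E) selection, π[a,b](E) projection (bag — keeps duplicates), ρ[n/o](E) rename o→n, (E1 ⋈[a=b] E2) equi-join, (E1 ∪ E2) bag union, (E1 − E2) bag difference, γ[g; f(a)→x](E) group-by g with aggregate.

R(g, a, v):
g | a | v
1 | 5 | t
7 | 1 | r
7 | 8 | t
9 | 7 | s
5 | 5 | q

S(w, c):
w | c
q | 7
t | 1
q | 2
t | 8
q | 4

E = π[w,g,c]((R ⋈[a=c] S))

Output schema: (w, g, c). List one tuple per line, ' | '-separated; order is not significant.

Stepwise |·|:
  R → 5
  S → 5
  (R ⋈[a=c] S) → 3
  π[w,g,c]((R ⋈[a=c] S)) → 3

== RESULT ==
w | g | c
q | 9 | 7
t | 7 | 1
t | 7 | 8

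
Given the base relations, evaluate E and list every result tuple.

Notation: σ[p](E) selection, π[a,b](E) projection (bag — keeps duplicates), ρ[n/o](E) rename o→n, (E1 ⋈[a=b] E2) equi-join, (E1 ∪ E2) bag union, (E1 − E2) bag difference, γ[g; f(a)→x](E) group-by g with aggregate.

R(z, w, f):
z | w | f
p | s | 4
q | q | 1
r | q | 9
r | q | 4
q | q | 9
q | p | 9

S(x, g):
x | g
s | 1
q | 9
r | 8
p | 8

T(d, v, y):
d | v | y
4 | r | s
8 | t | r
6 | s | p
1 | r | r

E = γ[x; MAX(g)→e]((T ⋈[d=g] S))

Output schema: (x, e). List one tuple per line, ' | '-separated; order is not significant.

Row counts bottom-up:
  T → 4
  S → 4
  (T ⋈[d=g] S) → 3
  γ[x; MAX(g)→e]((T ⋈[d=g] S)) → 3

== RESULT ==
x | e
p | 8
r | 8
s | 1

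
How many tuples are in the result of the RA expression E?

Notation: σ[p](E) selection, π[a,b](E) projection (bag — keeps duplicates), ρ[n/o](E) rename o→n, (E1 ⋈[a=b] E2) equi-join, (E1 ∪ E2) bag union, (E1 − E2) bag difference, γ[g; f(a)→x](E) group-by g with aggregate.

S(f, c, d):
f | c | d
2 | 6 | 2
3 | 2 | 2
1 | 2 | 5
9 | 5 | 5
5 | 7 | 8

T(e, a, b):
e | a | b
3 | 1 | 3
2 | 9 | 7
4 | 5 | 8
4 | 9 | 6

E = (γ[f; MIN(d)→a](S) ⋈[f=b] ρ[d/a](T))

Stepwise |·|:
  S → 5
  γ[f; MIN(d)→a](S) → 5
  T → 4
  ρ[d/a](T) → 4
  (γ[f; MIN(d)→a](S) ⋈[f=b] ρ[d/a](T)) → 1

|E| = 1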